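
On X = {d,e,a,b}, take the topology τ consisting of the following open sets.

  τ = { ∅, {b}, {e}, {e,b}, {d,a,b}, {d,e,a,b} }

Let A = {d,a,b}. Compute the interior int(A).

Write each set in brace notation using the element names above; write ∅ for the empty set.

U open, U⊆A: ∅, {b}, {d,a,b}. int(A) = ⋃ = {d,a,b}

{d,a,b}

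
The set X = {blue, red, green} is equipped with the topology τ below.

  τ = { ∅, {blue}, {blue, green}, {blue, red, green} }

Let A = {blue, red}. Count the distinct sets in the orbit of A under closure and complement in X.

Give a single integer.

closure: X∖int(X∖A) = X∖∅ = {blue, red, green}
Let k=closure and c=complement:
  1. A     = {blue, red}
  2. kA    = {blue, red, green}
  3. cA    = {green}
  4. ckA   = ∅
  5. kcA   = {red, green}
  6. ckcA  = {blue}
— saturated at 6

6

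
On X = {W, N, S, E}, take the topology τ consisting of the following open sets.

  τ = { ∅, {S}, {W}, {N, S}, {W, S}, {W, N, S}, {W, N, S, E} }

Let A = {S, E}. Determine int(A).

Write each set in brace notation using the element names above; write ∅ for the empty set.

{S}

interior: largest open inside A is {S} (from ∅, {S})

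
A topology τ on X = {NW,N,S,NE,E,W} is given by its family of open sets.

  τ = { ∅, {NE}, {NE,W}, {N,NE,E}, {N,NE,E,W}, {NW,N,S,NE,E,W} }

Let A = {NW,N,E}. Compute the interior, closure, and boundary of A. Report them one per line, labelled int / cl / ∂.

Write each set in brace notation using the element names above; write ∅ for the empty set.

int(A) = ∅
cl(A)  = {NW,N,S,E}
∂A     = {NW,N,S,E}

U open, U⊆A: ∅. int(A) = ⋃ = ∅
X∖A={S,NE,W}, int(X∖A)={NE,W}, hence cl(A)={NW,N,S,E}
∂A: remove int from cl → {NW,N,S,E}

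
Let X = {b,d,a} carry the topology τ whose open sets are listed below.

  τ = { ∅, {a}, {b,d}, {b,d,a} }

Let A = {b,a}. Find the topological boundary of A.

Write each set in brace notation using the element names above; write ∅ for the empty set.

{b,d}

interior: largest open inside A is {a} (from ∅, {a})
cl via duality: int({d}) = ∅, so X∖∅ = {b,d,a}
cl∖int = {b,d}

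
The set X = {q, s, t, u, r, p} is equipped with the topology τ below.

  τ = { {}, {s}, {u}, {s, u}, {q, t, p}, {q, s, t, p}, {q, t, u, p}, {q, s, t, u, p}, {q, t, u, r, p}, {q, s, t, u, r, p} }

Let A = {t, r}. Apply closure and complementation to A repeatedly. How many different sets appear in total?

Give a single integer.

complement {q, s, u, p}; its interior {s, u}; cl(A) = X∖{s, u} = {q, t, r, p}
With k = closure, c = complement:
  1. A     = {t, r}
  2. kA    = {q, t, r, p}
  3. cA    = {q, s, u, p}
  4. ckA   = {s, u}
  5. kcA   = {q, s, t, u, r, p}
  6. kckA  = {s, u, r}
  7. ckcA  = {}
  8. ckckA = {q, t, p}
k, c of each give nothing new

8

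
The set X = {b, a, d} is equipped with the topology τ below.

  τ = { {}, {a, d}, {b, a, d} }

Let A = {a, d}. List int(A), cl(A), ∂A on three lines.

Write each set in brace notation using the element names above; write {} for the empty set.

open subsets of A: {}, {a, d}; so int(A) = {a, d}
closure: X∖int(X∖A) = X∖{} = {b, a, d}
∂A = {b, a, d} minus {a, d} = {b}

int(A) = {a, d}
cl(A)  = {b, a, d}
∂A     = {b}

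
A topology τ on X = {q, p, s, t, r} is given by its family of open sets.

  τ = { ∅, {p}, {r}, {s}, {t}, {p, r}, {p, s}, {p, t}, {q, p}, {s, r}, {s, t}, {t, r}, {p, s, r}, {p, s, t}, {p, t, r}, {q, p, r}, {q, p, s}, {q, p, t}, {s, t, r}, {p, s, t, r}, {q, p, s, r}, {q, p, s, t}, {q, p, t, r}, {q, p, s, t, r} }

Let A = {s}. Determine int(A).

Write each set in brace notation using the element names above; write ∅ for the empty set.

interior: largest open inside A is {s} (from ∅, {s})

{s}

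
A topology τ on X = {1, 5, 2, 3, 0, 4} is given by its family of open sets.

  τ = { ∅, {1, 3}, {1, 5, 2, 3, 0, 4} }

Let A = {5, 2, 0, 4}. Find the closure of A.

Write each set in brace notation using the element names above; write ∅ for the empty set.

{5, 2, 0, 4}

closure: X∖int(X∖A) = X∖{1, 3} = {5, 2, 0, 4}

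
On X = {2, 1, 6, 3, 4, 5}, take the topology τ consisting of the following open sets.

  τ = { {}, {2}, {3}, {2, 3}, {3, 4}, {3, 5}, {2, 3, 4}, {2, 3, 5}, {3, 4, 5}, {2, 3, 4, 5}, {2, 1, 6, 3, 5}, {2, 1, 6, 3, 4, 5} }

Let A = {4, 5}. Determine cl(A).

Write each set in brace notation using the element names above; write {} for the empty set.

{1, 6, 4, 5}

complement {2, 1, 6, 3}; its interior {2, 3}; cl(A) = X∖{2, 3} = {1, 6, 4, 5}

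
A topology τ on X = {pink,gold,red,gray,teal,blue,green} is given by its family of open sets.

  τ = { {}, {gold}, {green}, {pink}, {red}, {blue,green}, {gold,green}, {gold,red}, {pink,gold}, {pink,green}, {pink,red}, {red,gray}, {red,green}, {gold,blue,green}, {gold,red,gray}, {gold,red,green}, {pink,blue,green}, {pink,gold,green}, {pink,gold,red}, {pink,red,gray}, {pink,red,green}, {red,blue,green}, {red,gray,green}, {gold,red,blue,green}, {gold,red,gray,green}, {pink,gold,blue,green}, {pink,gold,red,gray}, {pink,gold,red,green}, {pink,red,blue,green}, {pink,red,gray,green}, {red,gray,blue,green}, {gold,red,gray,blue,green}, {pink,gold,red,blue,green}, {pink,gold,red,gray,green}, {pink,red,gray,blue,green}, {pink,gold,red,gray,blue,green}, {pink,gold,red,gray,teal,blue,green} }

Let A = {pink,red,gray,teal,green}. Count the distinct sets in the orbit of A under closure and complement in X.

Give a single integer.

8

closure: X∖int(X∖A) = X∖{gold} = {pink,red,gray,teal,blue,green}
Let k=closure and c=complement:
  1. A     = {pink,red,gray,teal,green}
  2. kA    = {pink,red,gray,teal,blue,green}
  3. cA    = {gold,blue}
  4. ckA   = {gold}
  5. kcA   = {gold,teal,blue}
  6. kckA  = {gold,teal}
  7. ckcA  = {pink,red,gray,green}
  8. ckckA = {pink,red,gray,blue,green}
— saturated at 8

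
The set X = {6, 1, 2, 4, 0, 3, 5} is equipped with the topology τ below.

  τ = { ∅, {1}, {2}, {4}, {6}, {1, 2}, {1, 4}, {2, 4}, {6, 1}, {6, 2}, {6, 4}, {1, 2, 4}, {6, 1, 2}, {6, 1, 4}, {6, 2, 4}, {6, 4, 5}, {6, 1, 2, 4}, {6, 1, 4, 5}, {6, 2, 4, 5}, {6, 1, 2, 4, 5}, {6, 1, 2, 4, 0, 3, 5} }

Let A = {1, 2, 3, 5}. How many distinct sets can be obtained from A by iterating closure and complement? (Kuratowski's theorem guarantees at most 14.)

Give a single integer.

X∖A={6, 4, 0}, int(X∖A)={6, 4}, hence cl(A)={1, 2, 0, 3, 5}
Orbit (k=closure, c=complement):
  1. A     = {1, 2, 3, 5}
  2. kA    = {1, 2, 0, 3, 5}
  3. cA    = {6, 4, 0}
  4. ckA   = {6, 4}
  5. kcA   = {6, 4, 0, 3, 5}
  6. ckcA  = {1, 2}
  7. kckcA = {1, 2, 0, 3}
  8. ckckcA = {6, 4, 5}
(closed under both — stop)

8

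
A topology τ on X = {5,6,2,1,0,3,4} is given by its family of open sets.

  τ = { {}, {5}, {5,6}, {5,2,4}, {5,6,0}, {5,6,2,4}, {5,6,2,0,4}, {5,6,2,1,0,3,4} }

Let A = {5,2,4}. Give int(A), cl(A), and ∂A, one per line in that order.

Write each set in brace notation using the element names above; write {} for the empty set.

int(A) = {5,2,4}
cl(A)  = {5,6,2,1,0,3,4}
∂A     = {6,1,0,3}

open subsets of A: {}, {5}, {5,2,4}; so int(A) = {5,2,4}
closure: X∖int(X∖A) = X∖{} = {5,6,2,1,0,3,4}
∂A = {5,6,2,1,0,3,4} minus {5,2,4} = {6,1,0,3}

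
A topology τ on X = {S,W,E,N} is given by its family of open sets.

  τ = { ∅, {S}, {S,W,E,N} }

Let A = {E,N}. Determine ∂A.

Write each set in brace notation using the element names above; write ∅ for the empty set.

{W,E,N}

interior: largest open inside A is ∅ (from ∅)
cl via duality: int({S,W}) = {S}, so X∖{S} = {W,E,N}
cl∖int = {W,E,N}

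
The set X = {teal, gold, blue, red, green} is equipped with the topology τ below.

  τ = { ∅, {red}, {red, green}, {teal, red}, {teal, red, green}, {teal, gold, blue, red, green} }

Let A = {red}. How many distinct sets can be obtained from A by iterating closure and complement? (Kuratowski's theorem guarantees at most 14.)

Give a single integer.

4

X∖A={teal, gold, blue, green}, int(X∖A)=∅, hence cl(A)={teal, gold, blue, red, green}
Orbit (k=closure, c=complement):
  1. A     = {red}
  2. kA    = {teal, gold, blue, red, green}
  3. cA    = {teal, gold, blue, green}
  4. ckA   = ∅
(closed under both — stop)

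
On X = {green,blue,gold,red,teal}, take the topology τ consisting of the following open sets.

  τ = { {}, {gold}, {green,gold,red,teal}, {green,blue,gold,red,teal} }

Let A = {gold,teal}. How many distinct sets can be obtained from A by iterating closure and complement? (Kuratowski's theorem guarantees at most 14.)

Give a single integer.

6

cl via duality: int({green,blue,red}) = {}, so X∖{} = {green,blue,gold,red,teal}
Write k for closure, c for complement:
  1. A     = {gold,teal}
  2. kA    = {green,blue,gold,red,teal}
  3. cA    = {green,blue,red}
  4. ckA   = {}
  5. kcA   = {green,blue,red,teal}
  6. ckcA  = {gold}
applying k or c yields no new set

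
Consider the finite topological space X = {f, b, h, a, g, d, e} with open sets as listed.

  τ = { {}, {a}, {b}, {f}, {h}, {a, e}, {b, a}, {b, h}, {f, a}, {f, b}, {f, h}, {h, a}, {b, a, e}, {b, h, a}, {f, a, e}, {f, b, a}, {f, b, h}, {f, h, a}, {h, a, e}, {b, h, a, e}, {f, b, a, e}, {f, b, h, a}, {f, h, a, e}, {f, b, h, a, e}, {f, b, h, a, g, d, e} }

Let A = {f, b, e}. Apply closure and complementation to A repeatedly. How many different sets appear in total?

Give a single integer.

X∖A={h, a, g, d}, int(X∖A)={h, a}, hence cl(A)={f, b, g, d, e}
Orbit (k=closure, c=complement):
  1. A     = {f, b, e}
  2. kA    = {f, b, g, d, e}
  3. cA    = {h, a, g, d}
  4. ckA   = {h, a}
  5. kcA   = {h, a, g, d, e}
  6. ckcA  = {f, b}
  7. kckcA = {f, b, g, d}
  8. ckckcA = {h, a, e}
(closed under both — stop)

8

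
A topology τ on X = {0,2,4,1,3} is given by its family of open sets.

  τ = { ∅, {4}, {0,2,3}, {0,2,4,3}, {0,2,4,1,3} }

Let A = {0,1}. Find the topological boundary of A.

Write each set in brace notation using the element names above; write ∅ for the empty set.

{0,2,1,3}

opens ⊆ A: ∅; union → int = ∅
complement {2,4,3}; its interior {4}; cl(A) = X∖{4} = {0,2,1,3}
boundary = {0,2,1,3} ∖ ∅ = {0,2,1,3}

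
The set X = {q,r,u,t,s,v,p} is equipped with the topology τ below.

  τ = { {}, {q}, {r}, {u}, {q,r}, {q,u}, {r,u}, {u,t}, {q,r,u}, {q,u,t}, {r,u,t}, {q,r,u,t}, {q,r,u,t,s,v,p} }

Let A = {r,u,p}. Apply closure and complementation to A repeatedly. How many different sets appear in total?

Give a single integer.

8

complement {q,t,s,v}; its interior {q}; cl(A) = X∖{q} = {r,u,t,s,v,p}
With k = closure, c = complement:
  1. A     = {r,u,p}
  2. kA    = {r,u,t,s,v,p}
  3. cA    = {q,t,s,v}
  4. ckA   = {q}
  5. kcA   = {q,t,s,v,p}
  6. kckA  = {q,s,v,p}
  7. ckcA  = {r,u}
  8. ckckA = {r,u,t}
k, c of each give nothing new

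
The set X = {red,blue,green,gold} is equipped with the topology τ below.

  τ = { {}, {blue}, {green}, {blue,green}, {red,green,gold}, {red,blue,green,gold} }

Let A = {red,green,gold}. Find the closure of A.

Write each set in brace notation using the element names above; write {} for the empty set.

cl via duality: int({blue}) = {blue}, so X∖{blue} = {red,green,gold}

{red,green,gold}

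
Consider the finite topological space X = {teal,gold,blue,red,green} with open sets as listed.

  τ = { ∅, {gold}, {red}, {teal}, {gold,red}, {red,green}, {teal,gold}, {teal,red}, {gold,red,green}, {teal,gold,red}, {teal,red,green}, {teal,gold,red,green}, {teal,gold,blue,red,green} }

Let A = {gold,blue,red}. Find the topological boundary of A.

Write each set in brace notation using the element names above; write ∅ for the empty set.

{blue,green}

U open, U⊆A: ∅, {red}, {gold}, {gold,red}. int(A) = ⋃ = {gold,red}
X∖A={teal,green}, int(X∖A)={teal}, hence cl(A)={gold,blue,red,green}
∂A: remove int from cl → {blue,green}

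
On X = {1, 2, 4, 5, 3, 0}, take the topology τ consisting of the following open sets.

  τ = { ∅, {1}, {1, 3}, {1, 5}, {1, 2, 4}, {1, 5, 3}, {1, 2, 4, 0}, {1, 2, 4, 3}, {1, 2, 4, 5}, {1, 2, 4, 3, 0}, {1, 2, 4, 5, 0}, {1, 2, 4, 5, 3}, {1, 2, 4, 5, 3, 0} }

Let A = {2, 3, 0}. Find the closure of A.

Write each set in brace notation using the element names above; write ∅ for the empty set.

{2, 4, 3, 0}

closure: X∖int(X∖A) = X∖{1, 5} = {2, 4, 3, 0}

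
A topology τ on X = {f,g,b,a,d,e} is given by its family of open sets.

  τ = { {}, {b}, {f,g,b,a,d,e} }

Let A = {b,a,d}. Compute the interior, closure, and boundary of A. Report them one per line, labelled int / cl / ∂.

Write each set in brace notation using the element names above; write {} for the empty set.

U open, U⊆A: {}, {b}. int(A) = ⋃ = {b}
X∖A={f,g,e}, int(X∖A)={}, hence cl(A)={f,g,b,a,d,e}
∂A: remove int from cl → {f,g,a,d,e}

int(A) = {b}
cl(A)  = {f,g,b,a,d,e}
∂A     = {f,g,a,d,e}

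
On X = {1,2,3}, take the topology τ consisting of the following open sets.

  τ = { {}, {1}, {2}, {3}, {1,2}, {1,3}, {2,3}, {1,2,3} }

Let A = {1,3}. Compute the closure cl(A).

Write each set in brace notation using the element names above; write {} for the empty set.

closure: X∖int(X∖A) = X∖{2} = {1,3}

{1,3}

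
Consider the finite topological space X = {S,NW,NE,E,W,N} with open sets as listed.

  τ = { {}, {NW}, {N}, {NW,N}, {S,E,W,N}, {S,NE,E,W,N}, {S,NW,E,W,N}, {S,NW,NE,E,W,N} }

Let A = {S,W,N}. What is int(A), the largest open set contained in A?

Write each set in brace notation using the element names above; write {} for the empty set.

U open, U⊆A: {}, {N}. int(A) = ⋃ = {N}

{N}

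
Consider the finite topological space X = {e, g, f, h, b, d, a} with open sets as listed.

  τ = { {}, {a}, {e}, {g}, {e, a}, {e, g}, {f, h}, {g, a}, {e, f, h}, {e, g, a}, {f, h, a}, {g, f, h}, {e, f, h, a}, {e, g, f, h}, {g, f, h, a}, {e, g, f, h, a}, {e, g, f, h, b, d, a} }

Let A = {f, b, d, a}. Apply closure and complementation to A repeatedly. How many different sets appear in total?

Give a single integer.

10

cl via duality: int({e, g, h}) = {e, g}, so X∖{e, g} = {f, h, b, d, a}
Write k for closure, c for complement:
  1. A     = {f, b, d, a}
  2. kA    = {f, h, b, d, a}
  3. cA    = {e, g, h}
  4. ckA   = {e, g}
  5. kcA   = {e, g, f, h, b, d}
  6. kckA  = {e, g, b, d}
  7. ckcA  = {a}
  8. ckckA = {f, h, a}
  9. kckcA = {b, d, a}
  10. ckckcA = {e, g, f, h}
applying k or c yields no new set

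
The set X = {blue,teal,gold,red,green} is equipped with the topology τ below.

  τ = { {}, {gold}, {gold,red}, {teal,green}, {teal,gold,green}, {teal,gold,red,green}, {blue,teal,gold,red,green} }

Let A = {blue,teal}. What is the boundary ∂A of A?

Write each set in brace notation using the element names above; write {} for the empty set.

{blue,teal,green}

open subsets of A: {}; so int(A) = {}
closure: X∖int(X∖A) = X∖{gold,red} = {blue,teal,green}
∂A = {blue,teal,green} minus {} = {blue,teal,green}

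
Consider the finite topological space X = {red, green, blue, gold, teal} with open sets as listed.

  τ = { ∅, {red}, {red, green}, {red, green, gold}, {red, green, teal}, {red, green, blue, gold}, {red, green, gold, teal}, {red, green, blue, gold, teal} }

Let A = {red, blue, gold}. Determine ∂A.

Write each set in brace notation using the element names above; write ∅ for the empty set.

{green, blue, gold, teal}

opens ⊆ A: ∅, {red}; union → int = {red}
complement {green, teal}; its interior ∅; cl(A) = X∖∅ = {red, green, blue, gold, teal}
boundary = {red, green, blue, gold, teal} ∖ {red} = {green, blue, gold, teal}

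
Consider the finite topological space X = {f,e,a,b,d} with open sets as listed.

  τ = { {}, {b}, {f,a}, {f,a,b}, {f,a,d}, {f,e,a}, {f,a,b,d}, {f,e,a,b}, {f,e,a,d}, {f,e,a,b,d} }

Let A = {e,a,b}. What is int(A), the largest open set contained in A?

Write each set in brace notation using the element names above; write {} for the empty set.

{b}

interior: largest open inside A is {b} (from {}, {b})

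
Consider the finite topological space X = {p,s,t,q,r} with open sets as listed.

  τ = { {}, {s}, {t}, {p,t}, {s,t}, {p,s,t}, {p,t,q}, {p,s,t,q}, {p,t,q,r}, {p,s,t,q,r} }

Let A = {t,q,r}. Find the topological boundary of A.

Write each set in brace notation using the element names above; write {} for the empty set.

U open, U⊆A: {}, {t}. int(A) = ⋃ = {t}
X∖A={p,s}, int(X∖A)={s}, hence cl(A)={p,t,q,r}
∂A: remove int from cl → {p,q,r}

{p,q,r}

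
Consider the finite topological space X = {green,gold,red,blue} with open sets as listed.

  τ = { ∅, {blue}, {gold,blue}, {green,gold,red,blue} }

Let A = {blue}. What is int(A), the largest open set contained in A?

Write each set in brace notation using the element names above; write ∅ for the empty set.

U open, U⊆A: ∅, {blue}. int(A) = ⋃ = {blue}

{blue}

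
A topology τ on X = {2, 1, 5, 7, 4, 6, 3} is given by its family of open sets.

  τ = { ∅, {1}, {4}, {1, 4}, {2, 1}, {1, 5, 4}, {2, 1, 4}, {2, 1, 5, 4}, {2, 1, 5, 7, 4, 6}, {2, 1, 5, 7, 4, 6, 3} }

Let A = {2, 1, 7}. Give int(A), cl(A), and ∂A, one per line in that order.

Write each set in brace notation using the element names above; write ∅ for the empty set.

int(A) = {2, 1}
cl(A)  = {2, 1, 5, 7, 6, 3}
∂A     = {5, 7, 6, 3}

interior: largest open inside A is {2, 1} (from ∅, {1}, {2, 1})
cl via duality: int({5, 4, 6, 3}) = {4}, so X∖{4} = {2, 1, 5, 7, 6, 3}
cl∖int = {5, 7, 6, 3}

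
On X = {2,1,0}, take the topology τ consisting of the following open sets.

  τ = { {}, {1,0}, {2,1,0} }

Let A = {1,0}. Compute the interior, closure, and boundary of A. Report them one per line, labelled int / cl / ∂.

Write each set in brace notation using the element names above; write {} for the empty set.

U open, U⊆A: {}, {1,0}. int(A) = ⋃ = {1,0}
X∖A={2}, int(X∖A)={}, hence cl(A)={2,1,0}
∂A: remove int from cl → {2}

int(A) = {1,0}
cl(A)  = {2,1,0}
∂A     = {2}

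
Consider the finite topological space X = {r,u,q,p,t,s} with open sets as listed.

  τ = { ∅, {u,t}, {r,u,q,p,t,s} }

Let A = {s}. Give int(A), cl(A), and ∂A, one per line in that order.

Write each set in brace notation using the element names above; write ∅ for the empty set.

int(A) = ∅
cl(A)  = {r,q,p,s}
∂A     = {r,q,p,s}

U open, U⊆A: ∅. int(A) = ⋃ = ∅
X∖A={r,u,q,p,t}, int(X∖A)={u,t}, hence cl(A)={r,q,p,s}
∂A: remove int from cl → {r,q,p,s}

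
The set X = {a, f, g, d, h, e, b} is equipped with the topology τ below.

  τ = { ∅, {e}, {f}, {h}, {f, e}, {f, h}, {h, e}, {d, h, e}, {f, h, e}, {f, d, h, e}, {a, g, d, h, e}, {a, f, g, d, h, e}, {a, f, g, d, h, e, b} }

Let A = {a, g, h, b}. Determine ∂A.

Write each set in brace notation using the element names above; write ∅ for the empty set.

opens ⊆ A: ∅, {h}; union → int = {h}
complement {f, d, e}; its interior {f, e}; cl(A) = X∖{f, e} = {a, g, d, h, b}
boundary = {a, g, d, h, b} ∖ {h} = {a, g, d, b}

{a, g, d, b}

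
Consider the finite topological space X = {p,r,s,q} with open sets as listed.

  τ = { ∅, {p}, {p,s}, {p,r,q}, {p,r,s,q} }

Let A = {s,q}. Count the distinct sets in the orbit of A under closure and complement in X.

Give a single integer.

6

closure: X∖int(X∖A) = X∖{p} = {r,s,q}
Let k=closure and c=complement:
  1. A     = {s,q}
  2. kA    = {r,s,q}
  3. cA    = {p,r}
  4. ckA   = {p}
  5. kcA   = {p,r,s,q}
  6. ckcA  = ∅
— saturated at 6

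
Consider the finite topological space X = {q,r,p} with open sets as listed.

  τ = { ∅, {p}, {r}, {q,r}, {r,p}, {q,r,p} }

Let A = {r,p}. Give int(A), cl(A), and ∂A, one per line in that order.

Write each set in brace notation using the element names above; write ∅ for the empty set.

opens ⊆ A: ∅, {r}, {p}, {r,p}; union → int = {r,p}
complement {q}; its interior ∅; cl(A) = X∖∅ = {q,r,p}
boundary = {q,r,p} ∖ {r,p} = {q}

int(A) = {r,p}
cl(A)  = {q,r,p}
∂A     = {q}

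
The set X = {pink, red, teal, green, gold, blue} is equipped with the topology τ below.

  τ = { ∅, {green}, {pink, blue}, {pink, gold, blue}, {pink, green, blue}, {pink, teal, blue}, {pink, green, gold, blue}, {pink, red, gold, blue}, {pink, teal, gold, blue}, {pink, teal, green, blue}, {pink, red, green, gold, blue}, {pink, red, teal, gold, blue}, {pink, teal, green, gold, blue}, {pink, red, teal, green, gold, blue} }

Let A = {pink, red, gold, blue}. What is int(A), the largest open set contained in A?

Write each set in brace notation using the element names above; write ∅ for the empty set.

open subsets of A: ∅, {pink, blue}, {pink, gold, blue}, {pink, red, gold, blue}; so int(A) = {pink, red, gold, blue}

{pink, red, gold, blue}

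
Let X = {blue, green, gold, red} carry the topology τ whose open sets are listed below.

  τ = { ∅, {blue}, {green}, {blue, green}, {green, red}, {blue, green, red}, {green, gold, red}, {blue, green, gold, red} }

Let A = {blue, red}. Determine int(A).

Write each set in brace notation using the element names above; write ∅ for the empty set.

U open, U⊆A: ∅, {blue}. int(A) = ⋃ = {blue}

{blue}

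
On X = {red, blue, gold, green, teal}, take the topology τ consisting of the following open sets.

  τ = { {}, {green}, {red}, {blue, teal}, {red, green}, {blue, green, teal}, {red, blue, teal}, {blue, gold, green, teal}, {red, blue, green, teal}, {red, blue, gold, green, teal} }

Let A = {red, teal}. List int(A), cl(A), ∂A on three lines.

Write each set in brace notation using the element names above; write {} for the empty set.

open subsets of A: {}, {red}; so int(A) = {red}
closure: X∖int(X∖A) = X∖{green} = {red, blue, gold, teal}
∂A = {red, blue, gold, teal} minus {red} = {blue, gold, teal}

int(A) = {red}
cl(A)  = {red, blue, gold, teal}
∂A     = {blue, gold, teal}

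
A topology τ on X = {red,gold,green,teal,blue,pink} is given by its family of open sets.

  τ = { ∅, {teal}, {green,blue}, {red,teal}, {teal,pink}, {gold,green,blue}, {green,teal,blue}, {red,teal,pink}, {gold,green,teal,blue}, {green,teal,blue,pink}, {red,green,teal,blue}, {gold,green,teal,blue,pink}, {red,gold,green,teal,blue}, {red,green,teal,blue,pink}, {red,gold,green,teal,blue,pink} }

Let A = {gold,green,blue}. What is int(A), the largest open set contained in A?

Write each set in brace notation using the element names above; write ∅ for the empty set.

{gold,green,blue}

interior: largest open inside A is {gold,green,blue} (from ∅, {green,blue}, {gold,green,blue})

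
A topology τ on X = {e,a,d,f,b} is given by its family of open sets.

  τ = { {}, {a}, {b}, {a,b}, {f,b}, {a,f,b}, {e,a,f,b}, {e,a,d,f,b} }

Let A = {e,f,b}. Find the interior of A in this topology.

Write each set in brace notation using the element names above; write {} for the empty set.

{f,b}

opens ⊆ A: {}, {b}, {f,b}; union → int = {f,b}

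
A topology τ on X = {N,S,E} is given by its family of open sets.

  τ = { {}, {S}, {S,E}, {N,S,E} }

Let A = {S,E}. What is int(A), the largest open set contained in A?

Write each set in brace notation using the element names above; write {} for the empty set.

{S,E}

opens ⊆ A: {}, {S}, {S,E}; union → int = {S,E}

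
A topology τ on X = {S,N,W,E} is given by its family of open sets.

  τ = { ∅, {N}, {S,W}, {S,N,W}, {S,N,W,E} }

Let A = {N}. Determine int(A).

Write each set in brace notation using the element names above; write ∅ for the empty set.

opens ⊆ A: ∅, {N}; union → int = {N}

{N}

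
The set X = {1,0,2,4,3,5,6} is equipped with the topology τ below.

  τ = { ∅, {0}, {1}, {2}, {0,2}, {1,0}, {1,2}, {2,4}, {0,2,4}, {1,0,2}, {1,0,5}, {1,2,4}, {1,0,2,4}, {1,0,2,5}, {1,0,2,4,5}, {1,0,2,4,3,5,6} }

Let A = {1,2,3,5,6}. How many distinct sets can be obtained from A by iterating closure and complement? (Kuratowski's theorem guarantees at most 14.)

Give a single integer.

8

X∖A={0,4}, int(X∖A)={0}, hence cl(A)={1,2,4,3,5,6}
Orbit (k=closure, c=complement):
  1. A     = {1,2,3,5,6}
  2. kA    = {1,2,4,3,5,6}
  3. cA    = {0,4}
  4. ckA   = {0}
  5. kcA   = {0,4,3,5,6}
  6. kckA  = {0,3,5,6}
  7. ckcA  = {1,2}
  8. ckckA = {1,2,4}
(closed under both — stop)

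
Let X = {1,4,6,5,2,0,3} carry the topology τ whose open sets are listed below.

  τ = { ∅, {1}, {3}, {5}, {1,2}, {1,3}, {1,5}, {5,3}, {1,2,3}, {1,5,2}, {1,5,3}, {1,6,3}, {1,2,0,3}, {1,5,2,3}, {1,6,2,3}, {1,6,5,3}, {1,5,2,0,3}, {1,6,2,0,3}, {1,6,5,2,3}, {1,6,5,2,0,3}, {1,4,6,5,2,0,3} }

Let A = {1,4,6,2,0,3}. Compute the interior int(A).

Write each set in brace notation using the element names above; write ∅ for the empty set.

{1,6,2,0,3}

U open, U⊆A: ∅, {1}, {3}, {1,3}, {1,2}, {1,6,3}, {1,2,3}, {1,6,2,3}, {1,2,0,3}, {1,6,2,0,3}. int(A) = ⋃ = {1,6,2,0,3}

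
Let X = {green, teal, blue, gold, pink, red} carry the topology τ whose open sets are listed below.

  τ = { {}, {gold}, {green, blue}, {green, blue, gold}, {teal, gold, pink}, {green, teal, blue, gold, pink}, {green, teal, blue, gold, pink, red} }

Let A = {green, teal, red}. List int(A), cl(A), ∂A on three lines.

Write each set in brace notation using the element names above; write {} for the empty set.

U open, U⊆A: {}. int(A) = ⋃ = {}
X∖A={blue, gold, pink}, int(X∖A)={gold}, hence cl(A)={green, teal, blue, pink, red}
∂A: remove int from cl → {green, teal, blue, pink, red}

int(A) = {}
cl(A)  = {green, teal, blue, pink, red}
∂A     = {green, teal, blue, pink, red}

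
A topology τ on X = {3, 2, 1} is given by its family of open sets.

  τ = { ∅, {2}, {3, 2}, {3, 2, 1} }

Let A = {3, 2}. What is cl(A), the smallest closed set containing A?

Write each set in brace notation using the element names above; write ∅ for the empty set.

{3, 2, 1}

X∖A={1}, int(X∖A)=∅, hence cl(A)={3, 2, 1}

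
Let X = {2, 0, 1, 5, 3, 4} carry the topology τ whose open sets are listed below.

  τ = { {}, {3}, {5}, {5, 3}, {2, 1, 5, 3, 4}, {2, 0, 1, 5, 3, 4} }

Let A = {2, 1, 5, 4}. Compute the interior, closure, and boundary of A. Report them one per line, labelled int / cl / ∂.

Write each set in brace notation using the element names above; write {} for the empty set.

U open, U⊆A: {}, {5}. int(A) = ⋃ = {5}
X∖A={0, 3}, int(X∖A)={3}, hence cl(A)={2, 0, 1, 5, 4}
∂A: remove int from cl → {2, 0, 1, 4}

int(A) = {5}
cl(A)  = {2, 0, 1, 5, 4}
∂A     = {2, 0, 1, 4}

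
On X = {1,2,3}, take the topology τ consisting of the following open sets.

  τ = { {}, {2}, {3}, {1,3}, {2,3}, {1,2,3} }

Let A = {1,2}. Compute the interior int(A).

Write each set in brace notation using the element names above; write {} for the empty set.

{2}

U open, U⊆A: {}, {2}. int(A) = ⋃ = {2}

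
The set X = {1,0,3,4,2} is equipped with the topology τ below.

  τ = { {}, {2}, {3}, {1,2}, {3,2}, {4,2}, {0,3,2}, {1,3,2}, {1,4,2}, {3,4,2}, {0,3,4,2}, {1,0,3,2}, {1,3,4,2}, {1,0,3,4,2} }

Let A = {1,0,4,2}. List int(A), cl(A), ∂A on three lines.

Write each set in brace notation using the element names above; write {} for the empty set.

int(A) = {1,4,2}
cl(A)  = {1,0,4,2}
∂A     = {0}

U open, U⊆A: {}, {2}, {1,2}, {4,2}, {1,4,2}. int(A) = ⋃ = {1,4,2}
X∖A={3}, int(X∖A)={3}, hence cl(A)={1,0,4,2}
∂A: remove int from cl → {0}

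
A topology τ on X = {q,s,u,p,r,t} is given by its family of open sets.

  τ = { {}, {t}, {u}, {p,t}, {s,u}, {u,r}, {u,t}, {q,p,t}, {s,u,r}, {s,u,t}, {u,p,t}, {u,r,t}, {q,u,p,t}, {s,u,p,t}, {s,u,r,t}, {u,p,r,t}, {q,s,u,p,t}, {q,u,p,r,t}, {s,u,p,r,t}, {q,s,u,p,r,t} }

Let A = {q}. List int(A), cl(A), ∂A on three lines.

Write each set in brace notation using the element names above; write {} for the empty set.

int(A) = {}
cl(A)  = {q}
∂A     = {q}

U open, U⊆A: {}. int(A) = ⋃ = {}
X∖A={s,u,p,r,t}, int(X∖A)={s,u,p,r,t}, hence cl(A)={q}
∂A: remove int from cl → {q}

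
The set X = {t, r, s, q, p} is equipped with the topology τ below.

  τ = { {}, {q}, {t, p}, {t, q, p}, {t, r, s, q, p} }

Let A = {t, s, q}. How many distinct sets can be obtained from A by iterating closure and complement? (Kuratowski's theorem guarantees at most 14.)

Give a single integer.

8

complement {r, p}; its interior {}; cl(A) = X∖{} = {t, r, s, q, p}
With k = closure, c = complement:
  1. A     = {t, s, q}
  2. kA    = {t, r, s, q, p}
  3. cA    = {r, p}
  4. ckA   = {}
  5. kcA   = {t, r, s, p}
  6. ckcA  = {q}
  7. kckcA = {r, s, q}
  8. ckckcA = {t, p}
k, c of each give nothing new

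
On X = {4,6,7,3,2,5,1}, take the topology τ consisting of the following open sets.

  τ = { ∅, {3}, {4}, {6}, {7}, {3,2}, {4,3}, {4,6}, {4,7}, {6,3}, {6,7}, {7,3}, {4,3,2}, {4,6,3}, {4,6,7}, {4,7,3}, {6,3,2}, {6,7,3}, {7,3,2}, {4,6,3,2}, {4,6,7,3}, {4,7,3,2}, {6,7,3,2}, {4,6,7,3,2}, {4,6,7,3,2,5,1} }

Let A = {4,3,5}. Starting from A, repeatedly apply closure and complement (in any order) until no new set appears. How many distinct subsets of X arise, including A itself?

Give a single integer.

closure: X∖int(X∖A) = X∖{6,7} = {4,3,2,5,1}
Let k=closure and c=complement:
  1. A     = {4,3,5}
  2. kA    = {4,3,2,5,1}
  3. cA    = {6,7,2,1}
  4. ckA   = {6,7}
  5. kcA   = {6,7,2,5,1}
  6. kckA  = {6,7,5,1}
  7. ckcA  = {4,3}
  8. ckckA = {4,3,2}
— saturated at 8

8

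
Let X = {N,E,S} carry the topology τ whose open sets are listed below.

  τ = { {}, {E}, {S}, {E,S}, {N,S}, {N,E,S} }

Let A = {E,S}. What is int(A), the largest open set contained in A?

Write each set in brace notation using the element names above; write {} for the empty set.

open subsets of A: {}, {S}, {E}, {E,S}; so int(A) = {E,S}

{E,S}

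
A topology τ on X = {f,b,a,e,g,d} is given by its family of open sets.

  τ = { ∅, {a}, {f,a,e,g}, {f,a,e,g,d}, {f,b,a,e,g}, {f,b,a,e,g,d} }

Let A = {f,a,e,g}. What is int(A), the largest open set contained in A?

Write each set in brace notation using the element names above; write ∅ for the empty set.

U open, U⊆A: ∅, {a}, {f,a,e,g}. int(A) = ⋃ = {f,a,e,g}

{f,a,e,g}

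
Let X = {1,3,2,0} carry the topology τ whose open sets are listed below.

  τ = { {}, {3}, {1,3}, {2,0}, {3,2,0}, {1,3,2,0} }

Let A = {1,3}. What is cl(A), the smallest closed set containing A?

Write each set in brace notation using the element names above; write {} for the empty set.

{1,3}

cl via duality: int({2,0}) = {2,0}, so X∖{2,0} = {1,3}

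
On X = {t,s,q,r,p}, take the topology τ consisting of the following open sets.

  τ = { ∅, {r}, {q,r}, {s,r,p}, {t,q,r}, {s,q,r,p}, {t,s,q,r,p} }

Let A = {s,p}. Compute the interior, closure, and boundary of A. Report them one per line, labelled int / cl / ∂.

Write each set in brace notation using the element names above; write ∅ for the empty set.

int(A) = ∅
cl(A)  = {s,p}
∂A     = {s,p}

open subsets of A: ∅; so int(A) = ∅
closure: X∖int(X∖A) = X∖{t,q,r} = {s,p}
∂A = {s,p} minus ∅ = {s,p}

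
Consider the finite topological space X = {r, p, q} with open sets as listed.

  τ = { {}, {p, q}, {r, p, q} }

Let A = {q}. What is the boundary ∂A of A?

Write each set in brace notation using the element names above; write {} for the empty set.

open subsets of A: {}; so int(A) = {}
closure: X∖int(X∖A) = X∖{} = {r, p, q}
∂A = {r, p, q} minus {} = {r, p, q}

{r, p, q}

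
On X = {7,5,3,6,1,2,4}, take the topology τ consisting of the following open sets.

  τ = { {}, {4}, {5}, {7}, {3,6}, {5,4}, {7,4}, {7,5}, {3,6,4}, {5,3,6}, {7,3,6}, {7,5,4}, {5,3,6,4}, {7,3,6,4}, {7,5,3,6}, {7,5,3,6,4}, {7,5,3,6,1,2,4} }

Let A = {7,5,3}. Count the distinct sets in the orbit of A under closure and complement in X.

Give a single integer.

10

cl via duality: int({6,1,2,4}) = {4}, so X∖{4} = {7,5,3,6,1,2}
Write k for closure, c for complement:
  1. A     = {7,5,3}
  2. kA    = {7,5,3,6,1,2}
  3. cA    = {6,1,2,4}
  4. ckA   = {4}
  5. kcA   = {3,6,1,2,4}
  6. kckA  = {1,2,4}
  7. ckcA  = {7,5}
  8. ckckA = {7,5,3,6}
  9. kckcA = {7,5,1,2}
  10. ckckcA = {3,6,4}
applying k or c yields no new set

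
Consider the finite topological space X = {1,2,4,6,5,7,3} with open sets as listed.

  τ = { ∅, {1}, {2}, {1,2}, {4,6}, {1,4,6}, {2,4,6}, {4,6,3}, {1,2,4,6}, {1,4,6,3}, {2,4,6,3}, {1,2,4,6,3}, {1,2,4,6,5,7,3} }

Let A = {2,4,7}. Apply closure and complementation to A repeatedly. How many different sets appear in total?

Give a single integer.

X∖A={1,6,5,3}, int(X∖A)={1}, hence cl(A)={2,4,6,5,7,3}
Orbit (k=closure, c=complement):
  1. A     = {2,4,7}
  2. kA    = {2,4,6,5,7,3}
  3. cA    = {1,6,5,3}
  4. ckA   = {1}
  5. kcA   = {1,4,6,5,7,3}
  6. kckA  = {1,5,7}
  7. ckcA  = {2}
  8. ckckA = {2,4,6,3}
  9. kckcA = {2,5,7}
  10. ckckcA = {1,4,6,3}
(closed under both — stop)

10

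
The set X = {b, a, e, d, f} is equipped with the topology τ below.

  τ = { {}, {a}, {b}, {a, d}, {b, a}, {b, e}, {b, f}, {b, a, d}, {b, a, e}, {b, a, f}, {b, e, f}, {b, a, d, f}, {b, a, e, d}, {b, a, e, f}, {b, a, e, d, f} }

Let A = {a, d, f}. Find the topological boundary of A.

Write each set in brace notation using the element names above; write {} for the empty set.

opens ⊆ A: {}, {a}, {a, d}; union → int = {a, d}
complement {b, e}; its interior {b, e}; cl(A) = X∖{b, e} = {a, d, f}
boundary = {a, d, f} ∖ {a, d} = {f}

{f}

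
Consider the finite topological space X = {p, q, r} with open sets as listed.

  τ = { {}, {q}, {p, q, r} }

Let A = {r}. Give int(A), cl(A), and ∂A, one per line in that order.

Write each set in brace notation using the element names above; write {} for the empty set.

open subsets of A: {}; so int(A) = {}
closure: X∖int(X∖A) = X∖{q} = {p, r}
∂A = {p, r} minus {} = {p, r}

int(A) = {}
cl(A)  = {p, r}
∂A     = {p, r}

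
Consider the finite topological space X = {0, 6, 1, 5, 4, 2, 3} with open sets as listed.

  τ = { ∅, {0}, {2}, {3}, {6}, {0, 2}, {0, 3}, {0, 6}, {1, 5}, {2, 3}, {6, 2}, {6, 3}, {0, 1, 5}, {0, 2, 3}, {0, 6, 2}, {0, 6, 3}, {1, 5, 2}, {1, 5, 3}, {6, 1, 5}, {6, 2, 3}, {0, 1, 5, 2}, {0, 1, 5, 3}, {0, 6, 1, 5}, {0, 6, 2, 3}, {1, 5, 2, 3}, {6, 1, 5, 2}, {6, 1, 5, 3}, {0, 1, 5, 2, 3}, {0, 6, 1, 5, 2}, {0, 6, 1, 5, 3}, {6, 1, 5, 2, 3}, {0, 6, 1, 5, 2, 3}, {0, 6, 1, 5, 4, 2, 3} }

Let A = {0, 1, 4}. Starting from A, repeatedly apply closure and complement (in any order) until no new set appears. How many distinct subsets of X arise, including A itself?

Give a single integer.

complement {6, 5, 2, 3}; its interior {6, 2, 3}; cl(A) = X∖{6, 2, 3} = {0, 1, 5, 4}
With k = closure, c = complement:
  1. A     = {0, 1, 4}
  2. kA    = {0, 1, 5, 4}
  3. cA    = {6, 5, 2, 3}
  4. ckA   = {6, 2, 3}
  5. kcA   = {6, 1, 5, 4, 2, 3}
  6. kckA  = {6, 4, 2, 3}
  7. ckcA  = {0}
  8. ckckA = {0, 1, 5}
  9. kckcA = {0, 4}
  10. ckckcA = {6, 1, 5, 2, 3}
k, c of each give nothing new

10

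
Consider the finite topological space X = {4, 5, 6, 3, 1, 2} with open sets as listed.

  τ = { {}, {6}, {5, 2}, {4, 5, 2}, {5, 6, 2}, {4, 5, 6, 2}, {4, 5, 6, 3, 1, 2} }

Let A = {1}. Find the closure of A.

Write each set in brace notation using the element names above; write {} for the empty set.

complement {4, 5, 6, 3, 2}; its interior {4, 5, 6, 2}; cl(A) = X∖{4, 5, 6, 2} = {3, 1}

{3, 1}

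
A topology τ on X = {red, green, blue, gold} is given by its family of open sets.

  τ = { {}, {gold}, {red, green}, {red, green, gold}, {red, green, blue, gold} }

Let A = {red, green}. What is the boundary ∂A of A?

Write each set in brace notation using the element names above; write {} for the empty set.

U open, U⊆A: {}, {red, green}. int(A) = ⋃ = {red, green}
X∖A={blue, gold}, int(X∖A)={gold}, hence cl(A)={red, green, blue}
∂A: remove int from cl → {blue}

{blue}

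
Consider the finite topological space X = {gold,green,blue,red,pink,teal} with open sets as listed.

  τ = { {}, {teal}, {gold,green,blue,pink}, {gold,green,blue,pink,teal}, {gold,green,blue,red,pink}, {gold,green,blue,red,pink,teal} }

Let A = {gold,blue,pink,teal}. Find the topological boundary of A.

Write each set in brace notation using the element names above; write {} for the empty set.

{gold,green,blue,red,pink}

U open, U⊆A: {}, {teal}. int(A) = ⋃ = {teal}
X∖A={green,red}, int(X∖A)={}, hence cl(A)={gold,green,blue,red,pink,teal}
∂A: remove int from cl → {gold,green,blue,red,pink}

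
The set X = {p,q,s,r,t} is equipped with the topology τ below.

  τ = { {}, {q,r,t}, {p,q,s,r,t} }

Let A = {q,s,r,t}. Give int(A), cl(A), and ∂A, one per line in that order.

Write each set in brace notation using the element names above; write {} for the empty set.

interior: largest open inside A is {q,r,t} (from {}, {q,r,t})
cl via duality: int({p}) = {}, so X∖{} = {p,q,s,r,t}
cl∖int = {p,s}

int(A) = {q,r,t}
cl(A)  = {p,q,s,r,t}
∂A     = {p,s}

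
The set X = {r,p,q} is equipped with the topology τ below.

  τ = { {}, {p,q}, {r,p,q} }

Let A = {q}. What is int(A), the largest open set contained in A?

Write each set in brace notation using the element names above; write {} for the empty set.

open subsets of A: {}; so int(A) = {}

{}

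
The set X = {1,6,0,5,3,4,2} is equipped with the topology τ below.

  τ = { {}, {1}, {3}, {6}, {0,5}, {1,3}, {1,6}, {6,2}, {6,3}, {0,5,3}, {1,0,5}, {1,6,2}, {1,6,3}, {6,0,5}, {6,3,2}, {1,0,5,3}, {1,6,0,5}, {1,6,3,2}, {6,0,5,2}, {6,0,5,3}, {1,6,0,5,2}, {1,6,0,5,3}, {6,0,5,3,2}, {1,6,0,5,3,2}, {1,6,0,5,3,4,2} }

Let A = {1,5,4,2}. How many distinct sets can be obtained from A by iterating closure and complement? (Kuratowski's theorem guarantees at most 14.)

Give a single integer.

12

X∖A={6,0,3}, int(X∖A)={6,3}, hence cl(A)={1,0,5,4,2}
Orbit (k=closure, c=complement):
  1. A     = {1,5,4,2}
  2. kA    = {1,0,5,4,2}
  3. cA    = {6,0,3}
  4. ckA   = {6,3}
  5. kcA   = {6,0,5,3,4,2}
  6. kckA  = {6,3,4,2}
  7. ckcA  = {1}
  8. ckckA = {1,0,5}
  9. kckcA = {1,4}
  10. kckckA = {1,0,5,4}
  11. ckckcA = {6,0,5,3,2}
  12. ckckckA = {6,3,2}
(closed under both — stop)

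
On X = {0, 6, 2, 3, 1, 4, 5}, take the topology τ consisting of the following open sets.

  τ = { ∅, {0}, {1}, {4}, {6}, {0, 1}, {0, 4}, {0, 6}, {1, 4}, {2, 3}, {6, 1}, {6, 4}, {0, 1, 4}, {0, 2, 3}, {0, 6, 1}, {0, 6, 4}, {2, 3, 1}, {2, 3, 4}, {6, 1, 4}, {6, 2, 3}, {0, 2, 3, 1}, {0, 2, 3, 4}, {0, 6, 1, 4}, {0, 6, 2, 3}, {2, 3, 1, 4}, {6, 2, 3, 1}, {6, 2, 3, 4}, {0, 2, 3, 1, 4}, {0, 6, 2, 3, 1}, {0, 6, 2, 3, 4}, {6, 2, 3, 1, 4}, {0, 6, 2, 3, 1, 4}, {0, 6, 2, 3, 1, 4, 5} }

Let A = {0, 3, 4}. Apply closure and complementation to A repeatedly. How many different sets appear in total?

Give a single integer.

10

X∖A={6, 2, 1, 5}, int(X∖A)={6, 1}, hence cl(A)={0, 2, 3, 4, 5}
Orbit (k=closure, c=complement):
  1. A     = {0, 3, 4}
  2. kA    = {0, 2, 3, 4, 5}
  3. cA    = {6, 2, 1, 5}
  4. ckA   = {6, 1}
  5. kcA   = {6, 2, 3, 1, 5}
  6. kckA  = {6, 1, 5}
  7. ckcA  = {0, 4}
  8. ckckA = {0, 2, 3, 4}
  9. kckcA = {0, 4, 5}
  10. ckckcA = {6, 2, 3, 1}
(closed under both — stop)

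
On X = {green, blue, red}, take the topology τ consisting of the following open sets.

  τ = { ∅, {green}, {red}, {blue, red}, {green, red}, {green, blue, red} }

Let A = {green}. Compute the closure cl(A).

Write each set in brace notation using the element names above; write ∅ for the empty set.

{green}

X∖A={blue, red}, int(X∖A)={blue, red}, hence cl(A)={green}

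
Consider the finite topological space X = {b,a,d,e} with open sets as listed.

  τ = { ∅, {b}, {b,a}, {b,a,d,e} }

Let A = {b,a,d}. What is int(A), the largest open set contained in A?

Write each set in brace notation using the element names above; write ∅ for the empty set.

{b,a}

open subsets of A: ∅, {b}, {b,a}; so int(A) = {b,a}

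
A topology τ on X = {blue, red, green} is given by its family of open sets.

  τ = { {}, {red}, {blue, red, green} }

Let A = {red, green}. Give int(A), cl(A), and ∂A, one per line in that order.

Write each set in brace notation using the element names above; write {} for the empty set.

int(A) = {red}
cl(A)  = {blue, red, green}
∂A     = {blue, green}

U open, U⊆A: {}, {red}. int(A) = ⋃ = {red}
X∖A={blue}, int(X∖A)={}, hence cl(A)={blue, red, green}
∂A: remove int from cl → {blue, green}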